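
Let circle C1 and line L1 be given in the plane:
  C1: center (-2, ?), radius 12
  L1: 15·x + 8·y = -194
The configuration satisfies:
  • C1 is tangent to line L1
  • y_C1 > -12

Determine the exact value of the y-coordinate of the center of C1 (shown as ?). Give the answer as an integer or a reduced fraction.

5

1. [C1‖L1]  y_C1² + 41y_C1 − 230 = 0  ⇒  y_C1 = -46 or 5
2. given y_C1 > -12: keep 5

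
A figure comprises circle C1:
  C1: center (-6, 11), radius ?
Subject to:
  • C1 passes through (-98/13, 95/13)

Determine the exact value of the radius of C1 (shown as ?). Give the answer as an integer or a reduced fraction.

4

1. [C1∋P]  r_C1² − 16 = 0  ⇒  r_C1 = 4 (r>0 drops 1)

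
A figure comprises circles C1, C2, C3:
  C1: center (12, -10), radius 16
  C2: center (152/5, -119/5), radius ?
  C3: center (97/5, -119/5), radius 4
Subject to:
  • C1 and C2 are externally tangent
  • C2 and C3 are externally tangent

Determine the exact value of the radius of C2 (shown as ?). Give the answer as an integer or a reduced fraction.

1. [ext C1·C2]  r_C2² + 32r_C2 − 273 = 0  ⇒  r_C2 = 7 (r>0 drops 1)
2. [ext C2·C3]  r_C2² + 8r_C2 − 105 = 0  ⇒  r_C2 = 7 (r>0 drops 1)

7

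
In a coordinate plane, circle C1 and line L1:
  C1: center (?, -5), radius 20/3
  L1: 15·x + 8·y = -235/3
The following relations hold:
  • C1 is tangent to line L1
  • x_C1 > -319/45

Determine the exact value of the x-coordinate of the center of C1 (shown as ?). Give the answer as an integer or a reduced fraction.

1. [C1‖L1]  x_C1² + (46/9)x_C1 − 455/9 = 0  ⇒  x_C1 = -91/9 or 5
2. given x_C1 > -319/45: keep 5

5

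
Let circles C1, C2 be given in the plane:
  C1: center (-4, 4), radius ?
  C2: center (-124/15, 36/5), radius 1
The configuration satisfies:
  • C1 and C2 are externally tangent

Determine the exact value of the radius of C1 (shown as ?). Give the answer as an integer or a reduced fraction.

13/3

1. [ext C1·C2]  r_C1² + 2r_C1 − 247/9 = 0  ⇒  r_C1 = 13/3 (r>0 drops 1)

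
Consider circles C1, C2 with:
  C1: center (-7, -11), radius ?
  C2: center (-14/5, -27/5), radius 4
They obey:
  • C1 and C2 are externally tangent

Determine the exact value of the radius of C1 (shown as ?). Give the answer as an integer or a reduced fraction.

3

1. [ext C1·C2]  r_C1² + 8r_C1 − 33 = 0  ⇒  r_C1 = 3 (r>0 drops 1)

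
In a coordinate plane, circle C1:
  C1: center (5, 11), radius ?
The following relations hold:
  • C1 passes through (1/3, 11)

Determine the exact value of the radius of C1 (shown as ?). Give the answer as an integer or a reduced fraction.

1. [C1∋P]  r_C1² − 196/9 = 0  ⇒  r_C1 = 14/3 (r>0 drops 1)

14/3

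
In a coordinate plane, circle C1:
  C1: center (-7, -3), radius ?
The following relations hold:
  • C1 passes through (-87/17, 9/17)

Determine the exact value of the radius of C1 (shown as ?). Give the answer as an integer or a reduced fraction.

4

1. [C1∋P]  r_C1² − 16 = 0  ⇒  r_C1 = 4 (r>0 drops 1)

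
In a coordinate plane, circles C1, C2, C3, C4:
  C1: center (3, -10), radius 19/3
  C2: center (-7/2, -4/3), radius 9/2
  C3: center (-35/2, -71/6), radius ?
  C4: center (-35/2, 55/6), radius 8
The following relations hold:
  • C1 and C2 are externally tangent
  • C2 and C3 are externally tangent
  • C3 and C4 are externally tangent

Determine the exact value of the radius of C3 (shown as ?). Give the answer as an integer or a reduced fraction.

13

1. [ext C2·C3]  r_C3² + 9r_C3 − 286 = 0  ⇒  r_C3 = 13 (r>0 drops 1)
2. [ext C3·C4]  r_C3² + 16r_C3 − 377 = 0  ⇒  r_C3 = 13 (r>0 drops 1)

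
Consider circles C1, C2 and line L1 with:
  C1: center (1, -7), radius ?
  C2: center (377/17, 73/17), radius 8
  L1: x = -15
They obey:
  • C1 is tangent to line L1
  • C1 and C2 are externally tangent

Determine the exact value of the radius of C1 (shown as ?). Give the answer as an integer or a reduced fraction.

16

1. [C1‖L1]  r_C1² − 256 = 0  ⇒  r_C1 = 16 (r>0 drops 1)
2. [ext C1·C2]  r_C1² + 16r_C1 − 512 = 0  ⇒  r_C1 = 16 (r>0 drops 1)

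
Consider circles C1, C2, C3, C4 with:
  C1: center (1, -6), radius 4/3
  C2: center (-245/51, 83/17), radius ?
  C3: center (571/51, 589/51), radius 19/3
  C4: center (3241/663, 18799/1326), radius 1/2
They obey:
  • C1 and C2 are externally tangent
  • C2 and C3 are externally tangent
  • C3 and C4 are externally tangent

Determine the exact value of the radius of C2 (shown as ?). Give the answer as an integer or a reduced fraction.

1. [ext C1·C2]  r_C2² + (8/3)r_C2 − 451/3 = 0  ⇒  r_C2 = 11 (r>0 drops 1)
2. [ext C2·C3]  r_C2² + (38/3)r_C2 − 781/3 = 0  ⇒  r_C2 = 11 (r>0 drops 1)

11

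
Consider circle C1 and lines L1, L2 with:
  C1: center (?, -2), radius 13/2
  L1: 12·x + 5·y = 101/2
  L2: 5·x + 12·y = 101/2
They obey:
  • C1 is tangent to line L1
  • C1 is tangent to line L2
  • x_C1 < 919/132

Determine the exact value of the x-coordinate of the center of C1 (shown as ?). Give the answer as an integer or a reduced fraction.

-2

1. [C1‖L1]  x_C1² − (121/12)x_C1 − 145/6 = 0  ⇒  x_C1 = -2 or 145/12
2. [C1‖L2]  x_C1² − (149/5)x_C1 − 318/5 = 0  ⇒  x_C1 = -2 or 159/5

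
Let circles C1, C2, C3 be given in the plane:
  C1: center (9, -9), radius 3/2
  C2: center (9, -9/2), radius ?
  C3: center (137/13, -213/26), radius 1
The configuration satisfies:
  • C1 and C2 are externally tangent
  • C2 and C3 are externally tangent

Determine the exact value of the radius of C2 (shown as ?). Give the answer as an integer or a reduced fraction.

3

1. [ext C1·C2]  r_C2² + 3r_C2 − 18 = 0  ⇒  r_C2 = 3 (r>0 drops 1)
2. [ext C2·C3]  r_C2² + 2r_C2 − 15 = 0  ⇒  r_C2 = 3 (r>0 drops 1)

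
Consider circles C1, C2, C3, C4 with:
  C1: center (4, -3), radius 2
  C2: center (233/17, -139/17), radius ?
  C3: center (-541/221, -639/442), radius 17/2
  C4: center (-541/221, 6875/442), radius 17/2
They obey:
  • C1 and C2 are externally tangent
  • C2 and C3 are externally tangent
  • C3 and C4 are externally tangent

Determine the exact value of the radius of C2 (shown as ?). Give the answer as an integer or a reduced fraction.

9

1. [ext C1·C2]  r_C2² + 4r_C2 − 117 = 0  ⇒  r_C2 = 9 (r>0 drops 1)
2. [ext C2·C3]  r_C2² + 17r_C2 − 234 = 0  ⇒  r_C2 = 9 (r>0 drops 1)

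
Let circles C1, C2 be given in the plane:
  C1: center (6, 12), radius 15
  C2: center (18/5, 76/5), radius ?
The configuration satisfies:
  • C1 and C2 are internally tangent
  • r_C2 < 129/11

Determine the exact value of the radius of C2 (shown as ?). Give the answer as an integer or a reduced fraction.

1. [int C1,C2]  r_C2² − 30r_C2 + 209 = 0  ⇒  r_C2 = 11 or 19
2. given r_C2 < 129/11: keep 11

11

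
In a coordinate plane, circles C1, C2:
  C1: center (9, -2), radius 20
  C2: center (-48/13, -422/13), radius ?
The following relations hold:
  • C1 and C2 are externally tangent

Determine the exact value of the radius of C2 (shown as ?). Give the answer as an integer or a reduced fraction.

13

1. [ext C1·C2]  r_C2² + 40r_C2 − 689 = 0  ⇒  r_C2 = 13 (r>0 drops 1)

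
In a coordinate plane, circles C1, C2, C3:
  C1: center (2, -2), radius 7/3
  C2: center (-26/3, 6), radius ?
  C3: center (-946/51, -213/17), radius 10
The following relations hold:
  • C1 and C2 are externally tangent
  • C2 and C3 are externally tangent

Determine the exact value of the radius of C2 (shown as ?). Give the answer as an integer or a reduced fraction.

11

1. [ext C1·C2]  r_C2² + (14/3)r_C2 − 517/3 = 0  ⇒  r_C2 = 11 (r>0 drops 1)
2. [ext C2·C3]  r_C2² + 20r_C2 − 341 = 0  ⇒  r_C2 = 11 (r>0 drops 1)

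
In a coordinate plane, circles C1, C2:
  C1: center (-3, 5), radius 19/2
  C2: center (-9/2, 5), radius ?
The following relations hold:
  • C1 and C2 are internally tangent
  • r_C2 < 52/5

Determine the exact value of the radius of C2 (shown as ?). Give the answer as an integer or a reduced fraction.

1. [int C1,C2]  r_C2² − 19r_C2 + 88 = 0  ⇒  r_C2 = 8 or 11
2. given r_C2 < 52/5: keep 8

8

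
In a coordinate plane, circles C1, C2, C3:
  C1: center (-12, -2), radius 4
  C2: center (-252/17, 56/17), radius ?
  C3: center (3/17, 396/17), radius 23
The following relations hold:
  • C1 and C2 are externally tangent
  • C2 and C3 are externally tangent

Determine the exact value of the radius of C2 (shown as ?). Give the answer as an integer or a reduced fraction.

2

1. [ext C1·C2]  r_C2² + 8r_C2 − 20 = 0  ⇒  r_C2 = 2 (r>0 drops 1)
2. [ext C2·C3]  r_C2² + 46r_C2 − 96 = 0  ⇒  r_C2 = 2 (r>0 drops 1)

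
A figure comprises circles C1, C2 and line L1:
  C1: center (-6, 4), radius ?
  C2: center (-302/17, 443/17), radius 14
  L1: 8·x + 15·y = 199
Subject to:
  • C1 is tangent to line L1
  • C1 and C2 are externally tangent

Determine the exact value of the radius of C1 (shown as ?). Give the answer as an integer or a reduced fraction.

1. [C1‖L1]  r_C1² − 121 = 0  ⇒  r_C1 = 11 (r>0 drops 1)
2. [ext C1·C2]  r_C1² + 28r_C1 − 429 = 0  ⇒  r_C1 = 11 (r>0 drops 1)

11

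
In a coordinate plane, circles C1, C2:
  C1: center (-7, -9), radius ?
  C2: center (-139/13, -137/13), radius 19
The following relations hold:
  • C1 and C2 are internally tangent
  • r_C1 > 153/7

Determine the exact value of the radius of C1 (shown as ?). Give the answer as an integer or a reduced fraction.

23

1. [int C1,C2]  r_C1² − 38r_C1 + 345 = 0  ⇒  r_C1 = 15 or 23
2. given r_C1 > 153/7: keep 23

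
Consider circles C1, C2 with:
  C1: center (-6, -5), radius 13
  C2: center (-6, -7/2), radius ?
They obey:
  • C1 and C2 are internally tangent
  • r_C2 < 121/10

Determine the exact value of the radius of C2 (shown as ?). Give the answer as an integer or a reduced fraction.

23/2

1. [int C1,C2]  r_C2² − 26r_C2 + 667/4 = 0  ⇒  r_C2 = 23/2 or 29/2
2. given r_C2 < 121/10: keep 23/2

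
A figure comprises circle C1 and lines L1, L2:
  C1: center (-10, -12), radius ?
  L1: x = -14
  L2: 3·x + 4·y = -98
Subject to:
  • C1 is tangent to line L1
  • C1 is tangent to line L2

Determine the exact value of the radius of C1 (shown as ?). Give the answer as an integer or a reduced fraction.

1. [C1‖L1]  r_C1² − 16 = 0  ⇒  r_C1 = 4 (r>0 drops 1)
2. [C1‖L2]  r_C1² − 16 = 0  ⇒  r_C1 = 4 (r>0 drops 1)

4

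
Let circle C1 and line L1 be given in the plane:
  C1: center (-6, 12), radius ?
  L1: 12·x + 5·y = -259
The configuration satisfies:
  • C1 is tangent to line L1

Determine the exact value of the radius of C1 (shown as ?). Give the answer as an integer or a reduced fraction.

19

1. [C1‖L1]  r_C1² − 361 = 0  ⇒  r_C1 = 19 (r>0 drops 1)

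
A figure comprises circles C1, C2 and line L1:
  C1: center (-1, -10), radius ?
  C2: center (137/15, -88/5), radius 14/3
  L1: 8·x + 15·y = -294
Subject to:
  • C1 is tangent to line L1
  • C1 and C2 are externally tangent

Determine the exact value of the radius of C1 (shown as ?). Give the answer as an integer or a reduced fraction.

1. [C1‖L1]  r_C1² − 64 = 0  ⇒  r_C1 = 8 (r>0 drops 1)
2. [ext C1·C2]  r_C1² + (28/3)r_C1 − 416/3 = 0  ⇒  r_C1 = 8 (r>0 drops 1)

8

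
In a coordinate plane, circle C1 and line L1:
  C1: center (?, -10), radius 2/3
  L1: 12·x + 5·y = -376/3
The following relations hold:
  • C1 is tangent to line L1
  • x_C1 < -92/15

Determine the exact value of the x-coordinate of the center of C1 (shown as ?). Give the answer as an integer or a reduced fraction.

-7

1. [C1‖L1]  x_C1² + (113/9)x_C1 + 350/9 = 0  ⇒  x_C1 = -7 or -50/9
2. given x_C1 < -92/15: keep -7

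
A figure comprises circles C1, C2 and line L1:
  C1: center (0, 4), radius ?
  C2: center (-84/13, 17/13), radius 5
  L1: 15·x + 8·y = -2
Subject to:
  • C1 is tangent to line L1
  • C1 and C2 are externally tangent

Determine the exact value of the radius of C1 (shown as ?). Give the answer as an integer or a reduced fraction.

1. [C1‖L1]  r_C1² − 4 = 0  ⇒  r_C1 = 2 (r>0 drops 1)
2. [ext C1·C2]  r_C1² + 10r_C1 − 24 = 0  ⇒  r_C1 = 2 (r>0 drops 1)

2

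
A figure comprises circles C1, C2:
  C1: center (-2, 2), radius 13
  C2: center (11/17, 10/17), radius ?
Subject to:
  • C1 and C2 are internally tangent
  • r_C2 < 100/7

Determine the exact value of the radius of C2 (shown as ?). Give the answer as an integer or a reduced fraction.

10

1. [int C1,C2]  r_C2² − 26r_C2 + 160 = 0  ⇒  r_C2 = 10 or 16
2. given r_C2 < 100/7: keep 10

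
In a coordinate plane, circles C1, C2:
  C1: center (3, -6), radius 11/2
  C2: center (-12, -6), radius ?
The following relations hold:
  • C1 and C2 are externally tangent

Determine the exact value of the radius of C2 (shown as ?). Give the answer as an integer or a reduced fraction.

1. [ext C1·C2]  r_C2² + 11r_C2 − 779/4 = 0  ⇒  r_C2 = 19/2 (r>0 drops 1)

19/2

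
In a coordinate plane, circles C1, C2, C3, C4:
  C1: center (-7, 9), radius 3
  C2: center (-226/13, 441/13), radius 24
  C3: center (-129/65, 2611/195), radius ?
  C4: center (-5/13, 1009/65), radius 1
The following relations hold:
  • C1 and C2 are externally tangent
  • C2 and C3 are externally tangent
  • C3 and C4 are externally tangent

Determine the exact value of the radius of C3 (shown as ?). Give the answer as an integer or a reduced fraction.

1. [ext C2·C3]  r_C3² + 48r_C3 − 745/9 = 0  ⇒  r_C3 = 5/3 (r>0 drops 1)
2. [ext C3·C4]  r_C3² + 2r_C3 − 55/9 = 0  ⇒  r_C3 = 5/3 (r>0 drops 1)

5/3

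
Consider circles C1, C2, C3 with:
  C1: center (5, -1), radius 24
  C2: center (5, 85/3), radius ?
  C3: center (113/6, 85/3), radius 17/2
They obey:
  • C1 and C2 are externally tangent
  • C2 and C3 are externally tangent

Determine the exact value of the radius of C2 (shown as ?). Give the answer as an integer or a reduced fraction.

16/3

1. [ext C1·C2]  r_C2² + 48r_C2 − 2560/9 = 0  ⇒  r_C2 = 16/3 (r>0 drops 1)
2. [ext C2·C3]  r_C2² + 17r_C2 − 1072/9 = 0  ⇒  r_C2 = 16/3 (r>0 drops 1)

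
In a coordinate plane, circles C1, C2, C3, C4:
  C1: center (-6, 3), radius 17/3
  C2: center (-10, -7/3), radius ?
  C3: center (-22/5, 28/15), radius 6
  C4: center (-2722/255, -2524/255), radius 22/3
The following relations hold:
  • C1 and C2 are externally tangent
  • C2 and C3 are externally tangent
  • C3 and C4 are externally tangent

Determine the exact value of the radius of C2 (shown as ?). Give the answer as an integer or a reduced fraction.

1

1. [ext C1·C2]  r_C2² + (34/3)r_C2 − 37/3 = 0  ⇒  r_C2 = 1 (r>0 drops 1)
2. [ext C2·C3]  r_C2² + 12r_C2 − 13 = 0  ⇒  r_C2 = 1 (r>0 drops 1)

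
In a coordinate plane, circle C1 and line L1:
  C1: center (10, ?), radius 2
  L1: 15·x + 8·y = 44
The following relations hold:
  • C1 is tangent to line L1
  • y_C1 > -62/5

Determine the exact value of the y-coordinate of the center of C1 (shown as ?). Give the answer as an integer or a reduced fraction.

1. [C1‖L1]  y_C1² + (53/2)y_C1 + 315/2 = 0  ⇒  y_C1 = -35/2 or -9
2. given y_C1 > -62/5: keep -9

-9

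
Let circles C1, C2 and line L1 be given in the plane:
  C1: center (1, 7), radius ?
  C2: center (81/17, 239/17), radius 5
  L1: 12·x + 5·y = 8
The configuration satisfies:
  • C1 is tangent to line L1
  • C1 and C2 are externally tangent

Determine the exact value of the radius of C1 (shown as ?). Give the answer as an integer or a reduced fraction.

3

1. [C1‖L1]  r_C1² − 9 = 0  ⇒  r_C1 = 3 (r>0 drops 1)
2. [ext C1·C2]  r_C1² + 10r_C1 − 39 = 0  ⇒  r_C1 = 3 (r>0 drops 1)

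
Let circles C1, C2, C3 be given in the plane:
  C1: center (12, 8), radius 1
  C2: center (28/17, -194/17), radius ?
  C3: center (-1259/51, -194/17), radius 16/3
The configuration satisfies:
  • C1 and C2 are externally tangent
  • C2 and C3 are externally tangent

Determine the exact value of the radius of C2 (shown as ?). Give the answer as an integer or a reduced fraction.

1. [ext C1·C2]  r_C2² + 2r_C2 − 483 = 0  ⇒  r_C2 = 21 (r>0 drops 1)
2. [ext C2·C3]  r_C2² + (32/3)r_C2 − 665 = 0  ⇒  r_C2 = 21 (r>0 drops 1)

21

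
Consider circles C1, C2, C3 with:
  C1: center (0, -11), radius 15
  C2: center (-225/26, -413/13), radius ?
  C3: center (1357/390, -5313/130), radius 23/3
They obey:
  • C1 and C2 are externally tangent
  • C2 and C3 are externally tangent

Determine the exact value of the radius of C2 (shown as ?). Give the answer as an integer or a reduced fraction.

15/2

1. [ext C1·C2]  r_C2² + 30r_C2 − 1125/4 = 0  ⇒  r_C2 = 15/2 (r>0 drops 1)
2. [ext C2·C3]  r_C2² + (46/3)r_C2 − 685/4 = 0  ⇒  r_C2 = 15/2 (r>0 drops 1)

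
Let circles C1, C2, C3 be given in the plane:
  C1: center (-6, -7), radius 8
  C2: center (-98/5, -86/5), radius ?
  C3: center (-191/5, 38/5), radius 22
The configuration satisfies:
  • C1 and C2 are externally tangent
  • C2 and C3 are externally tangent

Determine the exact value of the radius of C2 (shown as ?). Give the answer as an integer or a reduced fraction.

1. [ext C1·C2]  r_C2² + 16r_C2 − 225 = 0  ⇒  r_C2 = 9 (r>0 drops 1)
2. [ext C2·C3]  r_C2² + 44r_C2 − 477 = 0  ⇒  r_C2 = 9 (r>0 drops 1)

9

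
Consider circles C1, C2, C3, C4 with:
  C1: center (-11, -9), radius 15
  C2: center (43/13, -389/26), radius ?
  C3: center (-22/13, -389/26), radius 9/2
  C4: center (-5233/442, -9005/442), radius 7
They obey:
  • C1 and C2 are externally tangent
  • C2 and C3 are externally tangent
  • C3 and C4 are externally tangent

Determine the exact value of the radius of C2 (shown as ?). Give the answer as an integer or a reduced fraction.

1/2

1. [ext C1·C2]  r_C2² + 30r_C2 − 61/4 = 0  ⇒  r_C2 = 1/2 (r>0 drops 1)
2. [ext C2·C3]  r_C2² + 9r_C2 − 19/4 = 0  ⇒  r_C2 = 1/2 (r>0 drops 1)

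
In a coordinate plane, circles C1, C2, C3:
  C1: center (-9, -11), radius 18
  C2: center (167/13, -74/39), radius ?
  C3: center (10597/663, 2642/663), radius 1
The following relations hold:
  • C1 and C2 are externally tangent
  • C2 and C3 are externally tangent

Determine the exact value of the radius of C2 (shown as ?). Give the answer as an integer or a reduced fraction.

17/3

1. [ext C1·C2]  r_C2² + 36r_C2 − 2125/9 = 0  ⇒  r_C2 = 17/3 (r>0 drops 1)
2. [ext C2·C3]  r_C2² + 2r_C2 − 391/9 = 0  ⇒  r_C2 = 17/3 (r>0 drops 1)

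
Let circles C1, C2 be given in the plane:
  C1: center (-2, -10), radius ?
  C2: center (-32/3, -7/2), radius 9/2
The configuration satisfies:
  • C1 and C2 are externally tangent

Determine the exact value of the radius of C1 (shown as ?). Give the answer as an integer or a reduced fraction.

19/3

1. [ext C1·C2]  r_C1² + 9r_C1 − 874/9 = 0  ⇒  r_C1 = 19/3 (r>0 drops 1)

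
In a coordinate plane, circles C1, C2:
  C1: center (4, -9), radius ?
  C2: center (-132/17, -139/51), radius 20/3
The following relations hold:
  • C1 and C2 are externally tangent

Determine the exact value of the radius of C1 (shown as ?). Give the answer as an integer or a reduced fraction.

20/3

1. [ext C1·C2]  r_C1² + (40/3)r_C1 − 400/3 = 0  ⇒  r_C1 = 20/3 (r>0 drops 1)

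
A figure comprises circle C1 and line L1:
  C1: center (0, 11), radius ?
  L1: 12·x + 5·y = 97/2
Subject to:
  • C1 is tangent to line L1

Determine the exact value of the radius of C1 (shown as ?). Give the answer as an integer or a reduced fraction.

1/2

1. [C1‖L1]  r_C1² − 1/4 = 0  ⇒  r_C1 = 1/2 (r>0 drops 1)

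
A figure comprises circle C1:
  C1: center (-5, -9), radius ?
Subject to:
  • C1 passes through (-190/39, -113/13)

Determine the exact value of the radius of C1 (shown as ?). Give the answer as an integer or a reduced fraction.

1. [C1∋P]  r_C1² − 1/9 = 0  ⇒  r_C1 = 1/3 (r>0 drops 1)

1/3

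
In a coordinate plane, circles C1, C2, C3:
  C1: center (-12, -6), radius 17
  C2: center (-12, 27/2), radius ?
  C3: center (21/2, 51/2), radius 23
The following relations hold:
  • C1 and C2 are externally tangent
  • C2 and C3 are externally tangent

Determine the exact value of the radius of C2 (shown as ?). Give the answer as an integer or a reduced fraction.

5/2

1. [ext C1·C2]  r_C2² + 34r_C2 − 365/4 = 0  ⇒  r_C2 = 5/2 (r>0 drops 1)
2. [ext C2·C3]  r_C2² + 46r_C2 − 485/4 = 0  ⇒  r_C2 = 5/2 (r>0 drops 1)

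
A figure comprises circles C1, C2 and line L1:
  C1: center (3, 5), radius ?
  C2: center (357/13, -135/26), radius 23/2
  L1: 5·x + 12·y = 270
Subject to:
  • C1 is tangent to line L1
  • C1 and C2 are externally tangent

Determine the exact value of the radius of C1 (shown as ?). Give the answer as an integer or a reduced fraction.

15

1. [C1‖L1]  r_C1² − 225 = 0  ⇒  r_C1 = 15 (r>0 drops 1)
2. [ext C1·C2]  r_C1² + 23r_C1 − 570 = 0  ⇒  r_C1 = 15 (r>0 drops 1)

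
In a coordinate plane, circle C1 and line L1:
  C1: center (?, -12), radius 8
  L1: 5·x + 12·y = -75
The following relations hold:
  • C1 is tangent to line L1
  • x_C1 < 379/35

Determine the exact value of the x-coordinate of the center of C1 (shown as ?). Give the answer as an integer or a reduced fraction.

-7

1. [C1‖L1]  x_C1² − (138/5)x_C1 − 1211/5 = 0  ⇒  x_C1 = -7 or 173/5
2. given x_C1 < 379/35: keep -7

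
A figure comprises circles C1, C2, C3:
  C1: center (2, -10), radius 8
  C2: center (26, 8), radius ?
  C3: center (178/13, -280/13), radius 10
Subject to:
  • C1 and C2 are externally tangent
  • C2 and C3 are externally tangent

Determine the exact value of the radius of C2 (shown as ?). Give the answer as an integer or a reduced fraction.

1. [ext C1·C2]  r_C2² + 16r_C2 − 836 = 0  ⇒  r_C2 = 22 (r>0 drops 1)
2. [ext C2·C3]  r_C2² + 20r_C2 − 924 = 0  ⇒  r_C2 = 22 (r>0 drops 1)

22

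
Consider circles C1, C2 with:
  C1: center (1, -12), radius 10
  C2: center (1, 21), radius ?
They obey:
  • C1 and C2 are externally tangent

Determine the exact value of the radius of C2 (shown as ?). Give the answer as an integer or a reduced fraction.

23

1. [ext C1·C2]  r_C2² + 20r_C2 − 989 = 0  ⇒  r_C2 = 23 (r>0 drops 1)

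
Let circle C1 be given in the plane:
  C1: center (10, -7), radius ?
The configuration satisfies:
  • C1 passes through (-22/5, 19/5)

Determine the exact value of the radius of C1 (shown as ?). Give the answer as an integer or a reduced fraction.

1. [C1∋P]  r_C1² − 324 = 0  ⇒  r_C1 = 18 (r>0 drops 1)

18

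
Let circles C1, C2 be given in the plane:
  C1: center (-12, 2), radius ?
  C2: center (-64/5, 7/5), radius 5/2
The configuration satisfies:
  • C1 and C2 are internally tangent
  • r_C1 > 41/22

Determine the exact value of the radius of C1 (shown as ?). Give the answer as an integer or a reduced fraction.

1. [int C1,C2]  r_C1² − 5r_C1 + 21/4 = 0  ⇒  r_C1 = 3/2 or 7/2
2. given r_C1 > 41/22: keep 7/2

7/2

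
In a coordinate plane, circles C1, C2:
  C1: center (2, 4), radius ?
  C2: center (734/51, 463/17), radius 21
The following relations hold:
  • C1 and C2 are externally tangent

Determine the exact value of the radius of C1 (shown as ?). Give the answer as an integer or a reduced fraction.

16/3

1. [ext C1·C2]  r_C1² + 42r_C1 − 2272/9 = 0  ⇒  r_C1 = 16/3 (r>0 drops 1)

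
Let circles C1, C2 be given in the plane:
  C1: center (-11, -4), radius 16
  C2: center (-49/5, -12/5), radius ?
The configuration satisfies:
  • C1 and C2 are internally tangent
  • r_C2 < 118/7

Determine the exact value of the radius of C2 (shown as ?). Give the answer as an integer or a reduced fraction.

1. [int C1,C2]  r_C2² − 32r_C2 + 252 = 0  ⇒  r_C2 = 14 or 18
2. given r_C2 < 118/7: keep 14

14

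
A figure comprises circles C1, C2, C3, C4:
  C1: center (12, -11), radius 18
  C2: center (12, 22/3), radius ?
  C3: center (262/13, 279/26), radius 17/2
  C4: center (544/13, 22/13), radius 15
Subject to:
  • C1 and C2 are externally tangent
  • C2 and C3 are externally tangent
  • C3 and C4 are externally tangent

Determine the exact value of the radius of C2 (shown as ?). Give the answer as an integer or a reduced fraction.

1/3

1. [ext C1·C2]  r_C2² + 36r_C2 − 109/9 = 0  ⇒  r_C2 = 1/3 (r>0 drops 1)
2. [ext C2·C3]  r_C2² + 17r_C2 − 52/9 = 0  ⇒  r_C2 = 1/3 (r>0 drops 1)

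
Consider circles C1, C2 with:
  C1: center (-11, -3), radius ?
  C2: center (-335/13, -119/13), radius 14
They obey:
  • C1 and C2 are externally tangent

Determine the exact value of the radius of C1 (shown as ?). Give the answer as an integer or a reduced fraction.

1. [ext C1·C2]  r_C1² + 28r_C1 − 60 = 0  ⇒  r_C1 = 2 (r>0 drops 1)

2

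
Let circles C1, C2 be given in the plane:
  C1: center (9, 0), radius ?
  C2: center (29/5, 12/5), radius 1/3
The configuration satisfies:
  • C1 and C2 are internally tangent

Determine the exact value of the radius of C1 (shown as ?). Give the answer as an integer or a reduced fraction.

1. [int C1,C2]  r_C1² − (2/3)r_C1 − 143/9 = 0  ⇒  r_C1 = 13/3 (r>0 drops 1)

13/3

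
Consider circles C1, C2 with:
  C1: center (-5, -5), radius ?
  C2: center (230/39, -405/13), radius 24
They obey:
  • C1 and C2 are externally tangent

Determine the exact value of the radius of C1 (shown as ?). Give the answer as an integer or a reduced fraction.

13/3

1. [ext C1·C2]  r_C1² + 48r_C1 − 2041/9 = 0  ⇒  r_C1 = 13/3 (r>0 drops 1)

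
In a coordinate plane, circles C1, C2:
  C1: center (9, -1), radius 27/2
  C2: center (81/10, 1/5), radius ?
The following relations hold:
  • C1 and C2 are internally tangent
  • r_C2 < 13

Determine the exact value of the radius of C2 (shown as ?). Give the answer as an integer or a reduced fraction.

12

1. [int C1,C2]  r_C2² − 27r_C2 + 180 = 0  ⇒  r_C2 = 12 or 15
2. given r_C2 < 13: keep 12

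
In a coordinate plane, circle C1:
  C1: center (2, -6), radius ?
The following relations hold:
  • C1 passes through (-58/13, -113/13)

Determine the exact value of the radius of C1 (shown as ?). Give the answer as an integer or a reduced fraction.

7

1. [C1∋P]  r_C1² − 49 = 0  ⇒  r_C1 = 7 (r>0 drops 1)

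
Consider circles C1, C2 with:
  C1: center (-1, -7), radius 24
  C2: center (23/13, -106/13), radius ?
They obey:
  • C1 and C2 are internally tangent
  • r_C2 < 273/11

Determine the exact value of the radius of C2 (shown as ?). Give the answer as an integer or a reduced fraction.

1. [int C1,C2]  r_C2² − 48r_C2 + 567 = 0  ⇒  r_C2 = 21 or 27
2. given r_C2 < 273/11: keep 21

21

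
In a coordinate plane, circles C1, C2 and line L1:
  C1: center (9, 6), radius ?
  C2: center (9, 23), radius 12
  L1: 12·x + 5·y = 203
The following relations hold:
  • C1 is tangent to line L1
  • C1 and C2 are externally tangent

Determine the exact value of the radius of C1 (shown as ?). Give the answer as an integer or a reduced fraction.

5

1. [C1‖L1]  r_C1² − 25 = 0  ⇒  r_C1 = 5 (r>0 drops 1)
2. [ext C1·C2]  r_C1² + 24r_C1 − 145 = 0  ⇒  r_C1 = 5 (r>0 drops 1)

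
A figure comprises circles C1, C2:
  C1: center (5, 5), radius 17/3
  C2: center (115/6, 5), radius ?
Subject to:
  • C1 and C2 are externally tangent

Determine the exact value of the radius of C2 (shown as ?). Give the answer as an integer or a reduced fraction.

1. [ext C1·C2]  r_C2² + (34/3)r_C2 − 2023/12 = 0  ⇒  r_C2 = 17/2 (r>0 drops 1)

17/2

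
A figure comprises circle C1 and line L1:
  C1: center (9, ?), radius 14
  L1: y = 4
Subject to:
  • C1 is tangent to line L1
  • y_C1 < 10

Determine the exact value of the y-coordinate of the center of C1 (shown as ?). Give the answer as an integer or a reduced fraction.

1. [C1‖L1]  y_C1² − 8y_C1 − 180 = 0  ⇒  y_C1 = -10 or 18
2. given y_C1 < 10: keep -10

-10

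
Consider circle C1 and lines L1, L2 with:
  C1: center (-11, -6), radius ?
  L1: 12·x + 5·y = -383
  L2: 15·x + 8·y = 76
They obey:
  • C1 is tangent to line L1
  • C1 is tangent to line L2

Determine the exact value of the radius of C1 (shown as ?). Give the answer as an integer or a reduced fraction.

1. [C1‖L1]  r_C1² − 289 = 0  ⇒  r_C1 = 17 (r>0 drops 1)
2. [C1‖L2]  r_C1² − 289 = 0  ⇒  r_C1 = 17 (r>0 drops 1)

17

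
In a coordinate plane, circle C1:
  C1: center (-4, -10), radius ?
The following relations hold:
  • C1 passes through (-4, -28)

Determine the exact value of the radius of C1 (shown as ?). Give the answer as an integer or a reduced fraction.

1. [C1∋P]  r_C1² − 324 = 0  ⇒  r_C1 = 18 (r>0 drops 1)

18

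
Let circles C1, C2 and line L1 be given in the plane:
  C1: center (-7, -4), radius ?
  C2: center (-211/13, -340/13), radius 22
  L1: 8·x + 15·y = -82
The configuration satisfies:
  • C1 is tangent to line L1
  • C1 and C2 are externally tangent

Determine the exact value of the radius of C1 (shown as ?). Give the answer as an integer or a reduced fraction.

1. [C1‖L1]  r_C1² − 4 = 0  ⇒  r_C1 = 2 (r>0 drops 1)
2. [ext C1·C2]  r_C1² + 44r_C1 − 92 = 0  ⇒  r_C1 = 2 (r>0 drops 1)

2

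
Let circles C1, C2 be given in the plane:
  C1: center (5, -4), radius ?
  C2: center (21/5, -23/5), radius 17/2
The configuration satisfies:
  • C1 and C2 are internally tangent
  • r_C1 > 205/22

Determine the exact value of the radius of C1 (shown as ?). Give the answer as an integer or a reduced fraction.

19/2

1. [int C1,C2]  r_C1² − 17r_C1 + 285/4 = 0  ⇒  r_C1 = 15/2 or 19/2
2. given r_C1 > 205/22: keep 19/2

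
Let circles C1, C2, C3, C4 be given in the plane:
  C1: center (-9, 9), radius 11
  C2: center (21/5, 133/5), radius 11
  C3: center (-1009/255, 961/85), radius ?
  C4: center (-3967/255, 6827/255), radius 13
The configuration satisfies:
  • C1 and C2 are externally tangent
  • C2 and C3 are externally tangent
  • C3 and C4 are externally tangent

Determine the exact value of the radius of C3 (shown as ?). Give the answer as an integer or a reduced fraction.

1. [ext C2·C3]  r_C3² + 22r_C3 − 1615/9 = 0  ⇒  r_C3 = 19/3 (r>0 drops 1)
2. [ext C3·C4]  r_C3² + 26r_C3 − 1843/9 = 0  ⇒  r_C3 = 19/3 (r>0 drops 1)

19/3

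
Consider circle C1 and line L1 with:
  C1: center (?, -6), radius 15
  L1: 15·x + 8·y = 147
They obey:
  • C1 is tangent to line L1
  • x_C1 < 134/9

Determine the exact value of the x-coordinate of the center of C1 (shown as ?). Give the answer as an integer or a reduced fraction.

1. [C1‖L1]  x_C1² − 26x_C1 − 120 = 0  ⇒  x_C1 = -4 or 30
2. given x_C1 < 134/9: keep -4

-4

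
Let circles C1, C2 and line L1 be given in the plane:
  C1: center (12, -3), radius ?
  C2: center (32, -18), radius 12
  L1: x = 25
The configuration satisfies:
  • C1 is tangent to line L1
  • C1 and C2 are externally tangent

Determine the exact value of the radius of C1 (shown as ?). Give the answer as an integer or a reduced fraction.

13

1. [C1‖L1]  r_C1² − 169 = 0  ⇒  r_C1 = 13 (r>0 drops 1)
2. [ext C1·C2]  r_C1² + 24r_C1 − 481 = 0  ⇒  r_C1 = 13 (r>0 drops 1)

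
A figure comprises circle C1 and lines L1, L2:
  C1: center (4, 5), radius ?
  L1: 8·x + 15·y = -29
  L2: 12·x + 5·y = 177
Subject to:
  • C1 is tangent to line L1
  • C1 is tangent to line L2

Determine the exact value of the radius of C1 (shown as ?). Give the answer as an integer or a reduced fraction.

1. [C1‖L1]  r_C1² − 64 = 0  ⇒  r_C1 = 8 (r>0 drops 1)
2. [C1‖L2]  r_C1² − 64 = 0  ⇒  r_C1 = 8 (r>0 drops 1)

8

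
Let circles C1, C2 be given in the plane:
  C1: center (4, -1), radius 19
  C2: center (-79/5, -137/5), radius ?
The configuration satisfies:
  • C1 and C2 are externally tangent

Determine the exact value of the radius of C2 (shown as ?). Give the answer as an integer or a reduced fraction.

14

1. [ext C1·C2]  r_C2² + 38r_C2 − 728 = 0  ⇒  r_C2 = 14 (r>0 drops 1)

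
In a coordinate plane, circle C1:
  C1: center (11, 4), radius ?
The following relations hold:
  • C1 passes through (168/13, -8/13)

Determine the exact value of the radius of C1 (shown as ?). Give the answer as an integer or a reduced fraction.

1. [C1∋P]  r_C1² − 25 = 0  ⇒  r_C1 = 5 (r>0 drops 1)

5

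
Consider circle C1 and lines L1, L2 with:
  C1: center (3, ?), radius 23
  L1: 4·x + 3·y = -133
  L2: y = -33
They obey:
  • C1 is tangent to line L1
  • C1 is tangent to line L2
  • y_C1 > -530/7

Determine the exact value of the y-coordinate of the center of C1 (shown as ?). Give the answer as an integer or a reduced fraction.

-10

1. [C1‖L1]  y_C1² + (290/3)y_C1 + 2600/3 = 0  ⇒  y_C1 = -260/3 or -10
2. [C1‖L2]  y_C1² + 66y_C1 + 560 = 0  ⇒  y_C1 = -56 or -10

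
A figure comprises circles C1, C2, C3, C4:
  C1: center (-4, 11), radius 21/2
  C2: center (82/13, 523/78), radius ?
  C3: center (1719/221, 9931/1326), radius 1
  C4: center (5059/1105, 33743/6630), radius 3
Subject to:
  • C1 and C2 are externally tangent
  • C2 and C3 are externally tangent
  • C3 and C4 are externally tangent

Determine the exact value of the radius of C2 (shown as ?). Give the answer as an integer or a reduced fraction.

1. [ext C1·C2]  r_C2² + 21r_C2 − 130/9 = 0  ⇒  r_C2 = 2/3 (r>0 drops 1)
2. [ext C2·C3]  r_C2² + 2r_C2 − 16/9 = 0  ⇒  r_C2 = 2/3 (r>0 drops 1)

2/3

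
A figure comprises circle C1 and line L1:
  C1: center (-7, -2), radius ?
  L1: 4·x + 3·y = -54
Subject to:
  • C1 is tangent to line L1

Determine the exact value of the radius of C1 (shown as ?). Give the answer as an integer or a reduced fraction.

4

1. [C1‖L1]  r_C1² − 16 = 0  ⇒  r_C1 = 4 (r>0 drops 1)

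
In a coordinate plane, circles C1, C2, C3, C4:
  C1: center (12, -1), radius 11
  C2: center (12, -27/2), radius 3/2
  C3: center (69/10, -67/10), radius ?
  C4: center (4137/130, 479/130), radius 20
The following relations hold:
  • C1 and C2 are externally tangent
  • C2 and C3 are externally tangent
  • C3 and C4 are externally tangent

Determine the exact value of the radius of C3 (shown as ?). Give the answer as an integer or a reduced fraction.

1. [ext C2·C3]  r_C3² + 3r_C3 − 70 = 0  ⇒  r_C3 = 7 (r>0 drops 1)
2. [ext C3·C4]  r_C3² + 40r_C3 − 329 = 0  ⇒  r_C3 = 7 (r>0 drops 1)

7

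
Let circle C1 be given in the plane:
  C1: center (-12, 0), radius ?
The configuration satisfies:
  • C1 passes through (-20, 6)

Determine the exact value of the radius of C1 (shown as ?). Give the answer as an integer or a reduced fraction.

10

1. [C1∋P]  r_C1² − 100 = 0  ⇒  r_C1 = 10 (r>0 drops 1)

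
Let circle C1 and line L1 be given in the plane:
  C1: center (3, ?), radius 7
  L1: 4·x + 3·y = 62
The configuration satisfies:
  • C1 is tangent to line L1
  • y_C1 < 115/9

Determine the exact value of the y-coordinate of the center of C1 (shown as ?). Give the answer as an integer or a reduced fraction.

1. [C1‖L1]  y_C1² − (100/3)y_C1 + 425/3 = 0  ⇒  y_C1 = 5 or 85/3
2. given y_C1 < 115/9: keep 5

5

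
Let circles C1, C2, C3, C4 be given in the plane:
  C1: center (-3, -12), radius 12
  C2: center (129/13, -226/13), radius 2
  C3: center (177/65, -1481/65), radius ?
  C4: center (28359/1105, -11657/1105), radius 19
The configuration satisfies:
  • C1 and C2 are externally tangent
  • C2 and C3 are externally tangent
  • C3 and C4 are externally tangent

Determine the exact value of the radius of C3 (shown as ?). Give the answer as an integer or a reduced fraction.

1. [ext C2·C3]  r_C3² + 4r_C3 − 77 = 0  ⇒  r_C3 = 7 (r>0 drops 1)
2. [ext C3·C4]  r_C3² + 38r_C3 − 315 = 0  ⇒  r_C3 = 7 (r>0 drops 1)

7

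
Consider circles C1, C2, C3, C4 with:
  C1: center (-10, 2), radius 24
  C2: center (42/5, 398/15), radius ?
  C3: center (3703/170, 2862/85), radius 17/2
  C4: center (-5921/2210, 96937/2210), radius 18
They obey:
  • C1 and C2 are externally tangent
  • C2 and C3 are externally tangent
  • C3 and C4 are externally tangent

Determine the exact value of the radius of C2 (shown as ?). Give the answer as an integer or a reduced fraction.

20/3

1. [ext C1·C2]  r_C2² + 48r_C2 − 3280/9 = 0  ⇒  r_C2 = 20/3 (r>0 drops 1)
2. [ext C2·C3]  r_C2² + 17r_C2 − 1420/9 = 0  ⇒  r_C2 = 20/3 (r>0 drops 1)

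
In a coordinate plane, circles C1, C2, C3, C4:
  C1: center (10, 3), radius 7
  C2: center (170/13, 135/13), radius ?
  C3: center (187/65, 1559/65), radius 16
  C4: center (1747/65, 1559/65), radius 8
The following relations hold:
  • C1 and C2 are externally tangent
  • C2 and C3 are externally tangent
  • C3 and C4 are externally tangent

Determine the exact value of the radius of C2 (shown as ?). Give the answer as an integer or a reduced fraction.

1. [ext C1·C2]  r_C2² + 14r_C2 − 15 = 0  ⇒  r_C2 = 1 (r>0 drops 1)
2. [ext C2·C3]  r_C2² + 32r_C2 − 33 = 0  ⇒  r_C2 = 1 (r>0 drops 1)

1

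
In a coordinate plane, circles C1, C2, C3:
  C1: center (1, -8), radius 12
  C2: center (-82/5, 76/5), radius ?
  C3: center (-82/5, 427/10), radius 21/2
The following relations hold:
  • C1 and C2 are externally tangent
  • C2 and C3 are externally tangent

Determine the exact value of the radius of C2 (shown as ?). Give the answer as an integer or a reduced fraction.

17

1. [ext C1·C2]  r_C2² + 24r_C2 − 697 = 0  ⇒  r_C2 = 17 (r>0 drops 1)
2. [ext C2·C3]  r_C2² + 21r_C2 − 646 = 0  ⇒  r_C2 = 17 (r>0 drops 1)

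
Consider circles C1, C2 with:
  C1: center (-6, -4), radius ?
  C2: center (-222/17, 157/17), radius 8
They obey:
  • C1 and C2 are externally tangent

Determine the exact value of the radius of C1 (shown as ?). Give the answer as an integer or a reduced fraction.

1. [ext C1·C2]  r_C1² + 16r_C1 − 161 = 0  ⇒  r_C1 = 7 (r>0 drops 1)

7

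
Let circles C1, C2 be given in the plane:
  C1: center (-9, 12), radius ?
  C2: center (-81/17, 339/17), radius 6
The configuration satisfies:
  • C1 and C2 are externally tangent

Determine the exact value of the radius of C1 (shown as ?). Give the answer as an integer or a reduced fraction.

3

1. [ext C1·C2]  r_C1² + 12r_C1 − 45 = 0  ⇒  r_C1 = 3 (r>0 drops 1)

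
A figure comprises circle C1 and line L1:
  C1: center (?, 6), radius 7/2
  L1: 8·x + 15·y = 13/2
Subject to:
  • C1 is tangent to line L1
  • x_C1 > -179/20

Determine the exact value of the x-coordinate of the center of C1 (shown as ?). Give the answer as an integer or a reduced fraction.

1. [C1‖L1]  x_C1² + (167/8)x_C1 + 429/8 = 0  ⇒  x_C1 = -143/8 or -3
2. given x_C1 > -179/20: keep -3

-3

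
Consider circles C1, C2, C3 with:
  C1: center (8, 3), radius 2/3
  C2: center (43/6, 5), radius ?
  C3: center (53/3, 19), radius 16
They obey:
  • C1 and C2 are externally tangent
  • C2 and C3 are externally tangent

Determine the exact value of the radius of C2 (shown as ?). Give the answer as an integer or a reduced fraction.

1. [ext C1·C2]  r_C2² + (4/3)r_C2 − 17/4 = 0  ⇒  r_C2 = 3/2 (r>0 drops 1)
2. [ext C2·C3]  r_C2² + 32r_C2 − 201/4 = 0  ⇒  r_C2 = 3/2 (r>0 drops 1)

3/2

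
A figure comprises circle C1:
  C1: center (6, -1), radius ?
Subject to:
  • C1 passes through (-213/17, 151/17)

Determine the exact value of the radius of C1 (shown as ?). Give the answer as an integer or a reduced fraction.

1. [C1∋P]  r_C1² − 441 = 0  ⇒  r_C1 = 21 (r>0 drops 1)

21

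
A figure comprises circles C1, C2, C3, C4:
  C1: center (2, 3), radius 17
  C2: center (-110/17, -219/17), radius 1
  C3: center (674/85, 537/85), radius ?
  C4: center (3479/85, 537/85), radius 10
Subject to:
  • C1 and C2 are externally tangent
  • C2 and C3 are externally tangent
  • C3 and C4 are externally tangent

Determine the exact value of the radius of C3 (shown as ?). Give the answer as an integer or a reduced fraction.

1. [ext C2·C3]  r_C3² + 2r_C3 − 575 = 0  ⇒  r_C3 = 23 (r>0 drops 1)
2. [ext C3·C4]  r_C3² + 20r_C3 − 989 = 0  ⇒  r_C3 = 23 (r>0 drops 1)

23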